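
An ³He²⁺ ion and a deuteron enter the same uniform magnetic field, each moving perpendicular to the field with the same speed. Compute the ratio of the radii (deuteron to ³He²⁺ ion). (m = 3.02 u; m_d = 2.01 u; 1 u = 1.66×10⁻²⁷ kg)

ratio ≈ 1.33

r = mv/(qB) ⇒ at equal v, r ∝ m/q.
r_{deuteron}/r_{³He²⁺ ion} = 1.33.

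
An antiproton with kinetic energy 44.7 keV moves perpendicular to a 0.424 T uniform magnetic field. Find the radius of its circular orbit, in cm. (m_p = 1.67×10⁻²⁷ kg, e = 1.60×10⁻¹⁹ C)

Convert the energy: K = 44.7 keV = 7.15×10^-15 J.
v = √(2K/m) = √(2·7.15×10^-15/1.67×10^-27) = 2.93×10^6 m/s.
r = mv/(qB) = (1.67×10^-27)(2.93×10^6) / [(1×1.60×10^-19)(0.424)] = 0.0720 m.

r ≈ 7.20 cm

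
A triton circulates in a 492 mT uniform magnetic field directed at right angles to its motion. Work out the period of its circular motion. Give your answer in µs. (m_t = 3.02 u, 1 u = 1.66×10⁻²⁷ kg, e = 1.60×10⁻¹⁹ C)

T ≈ 0.400 µs

The cyclotron period is independent of speed: T = 2πm/(qB).
T = 2π(5.01×10^-27) / [(1×1.60×10^-19)(0.492)] = 4.00×10^-7 s.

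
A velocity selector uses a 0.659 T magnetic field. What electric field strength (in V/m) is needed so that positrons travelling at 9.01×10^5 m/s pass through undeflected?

E ≈ 5.94×10^5 V/m

qE = qvB ⇒ E = vB = (9.01×10^5)(0.659) = 5.94×10^5 V/m.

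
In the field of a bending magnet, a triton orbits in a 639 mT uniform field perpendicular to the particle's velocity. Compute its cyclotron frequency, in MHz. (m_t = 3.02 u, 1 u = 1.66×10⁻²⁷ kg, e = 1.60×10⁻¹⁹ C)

f = qB/(2πm) = (1×1.60×10^-19)(0.639) / [2π(5.01×10^-27)] = 3.25×10^6 Hz.

f ≈ 3.25 MHz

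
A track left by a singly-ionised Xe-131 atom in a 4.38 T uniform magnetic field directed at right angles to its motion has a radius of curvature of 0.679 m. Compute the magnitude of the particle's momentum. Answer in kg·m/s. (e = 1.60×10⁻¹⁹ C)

Since qvB = mv²/r, the momentum p = mv = qBr.
p = (1×1.60×10^-19)(4.38)(0.679) = 4.76×10^-19 kg·m/s.

p ≈ 4.76×10^-19 kg·m/s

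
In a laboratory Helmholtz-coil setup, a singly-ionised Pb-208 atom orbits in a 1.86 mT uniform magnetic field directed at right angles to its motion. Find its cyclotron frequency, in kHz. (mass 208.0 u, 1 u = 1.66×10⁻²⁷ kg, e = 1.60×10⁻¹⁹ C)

f ≈ 0.137 kHz

f = qB/(2πm) = (1×1.60×10^-19)(1.86×10^-3) / [2π(3.45×10^-25)] = 137 Hz.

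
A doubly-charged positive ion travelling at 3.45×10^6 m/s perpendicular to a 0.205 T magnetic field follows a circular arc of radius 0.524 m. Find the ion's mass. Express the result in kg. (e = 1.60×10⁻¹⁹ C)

m ≈ 9.96×10^-27 kg

qvB = mv²/r ⇒ m = qBr/v.
m = (2×1.60×10^-19)(0.205)(0.524) / (3.45×10^6) = 9.96×10^-27 kg.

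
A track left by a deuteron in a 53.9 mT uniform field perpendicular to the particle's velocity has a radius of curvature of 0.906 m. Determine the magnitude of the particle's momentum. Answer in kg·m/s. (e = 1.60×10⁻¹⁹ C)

p ≈ 7.81×10^-21 kg·m/s

Since qvB = mv²/r, the momentum p = mv = qBr.
p = (1×1.60×10^-19)(0.0539)(0.906) = 7.81×10^-21 kg·m/s.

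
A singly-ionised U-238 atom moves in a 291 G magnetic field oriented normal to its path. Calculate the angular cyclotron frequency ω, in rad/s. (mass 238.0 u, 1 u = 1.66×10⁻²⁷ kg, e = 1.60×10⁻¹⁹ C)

ω ≈ 1.18×10^4 rad/s

ω = qB/m = (1×1.60×10^-19)(0.0291) / (3.95×10^-25) = 1.18×10^4 rad/s.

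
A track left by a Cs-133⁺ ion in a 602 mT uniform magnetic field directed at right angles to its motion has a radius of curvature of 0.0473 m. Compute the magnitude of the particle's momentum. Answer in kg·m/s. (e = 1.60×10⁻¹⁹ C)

p ≈ 4.56×10^-21 kg·m/s

Since qvB = mv²/r, the momentum p = mv = qBr.
p = (1×1.60×10^-19)(0.602)(0.0473) = 4.56×10^-21 kg·m/s.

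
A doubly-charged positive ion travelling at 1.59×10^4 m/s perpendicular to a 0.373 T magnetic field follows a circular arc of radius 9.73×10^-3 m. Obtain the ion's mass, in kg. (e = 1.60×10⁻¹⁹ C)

m ≈ 7.30×10^-26 kg

qvB = mv²/r ⇒ m = qBr/v.
m = (2×1.60×10^-19)(0.373)(9.73×10^-3) / (1.59×10^4) = 7.30×10^-26 kg.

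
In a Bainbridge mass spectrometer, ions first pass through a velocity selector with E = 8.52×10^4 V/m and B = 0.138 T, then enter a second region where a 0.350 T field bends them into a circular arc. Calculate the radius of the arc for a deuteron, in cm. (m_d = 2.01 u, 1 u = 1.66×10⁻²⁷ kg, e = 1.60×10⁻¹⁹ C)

The selector passes v = E/B = 8.52×10^4/0.138 = 6.17×10^5 m/s.
In the deflection region, r = mv/(qB₂) = (3.34×10^-27)(6.17×10^5) / [(1×1.60×10^-19)(0.350)] = 0.0368 m.

r ≈ 3.68 cm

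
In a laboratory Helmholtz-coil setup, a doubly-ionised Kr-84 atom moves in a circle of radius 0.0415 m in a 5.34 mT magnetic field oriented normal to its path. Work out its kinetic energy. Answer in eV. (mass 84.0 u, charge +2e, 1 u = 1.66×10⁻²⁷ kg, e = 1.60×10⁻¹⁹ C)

K ≈ 0.113 eV

v = qBr/m = (2×1.60×10^-19)(5.34×10^-3)(0.0415) / (1.39×10^-25) = 509 m/s.
K = ½mv² = 0.5·(1.39×10^-25)·(509)² = 1.80×10^-20 J = 0.113 eV.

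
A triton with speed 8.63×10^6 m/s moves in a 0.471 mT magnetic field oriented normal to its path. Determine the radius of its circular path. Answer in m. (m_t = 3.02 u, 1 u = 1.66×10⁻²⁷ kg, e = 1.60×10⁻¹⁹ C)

r ≈ 574 m

The magnetic force provides the centripetal force: qvB = mv²/r, so r = mv/(qB).
r = (5.01×10^-27 kg)(8.63×10^6 m/s) / [(1×1.60×10^-19 C)(4.71×10^-4 T)] = 574 m.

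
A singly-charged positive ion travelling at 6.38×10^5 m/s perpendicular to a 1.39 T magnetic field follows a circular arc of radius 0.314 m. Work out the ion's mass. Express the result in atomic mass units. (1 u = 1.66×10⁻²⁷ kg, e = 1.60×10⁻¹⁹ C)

qvB = mv²/r ⇒ m = qBr/v.
m = (1×1.60×10^-19)(1.39)(0.314) / (6.38×10^5) = 1.09×10^-25 kg = 65.9 u.

m ≈ 65.9 u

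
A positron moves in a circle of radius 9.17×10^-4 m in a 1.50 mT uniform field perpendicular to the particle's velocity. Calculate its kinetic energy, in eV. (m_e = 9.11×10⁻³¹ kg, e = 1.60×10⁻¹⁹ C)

v = qBr/m = (1×1.60×10^-19)(1.50×10^-3)(9.17×10^-4) / (9.11×10^-31) = 2.42×10^5 m/s.
K = ½mv² = 0.5·(9.11×10^-31)·(2.42×10^5)² = 2.66×10^-20 J = 0.166 eV.

K ≈ 0.166 eV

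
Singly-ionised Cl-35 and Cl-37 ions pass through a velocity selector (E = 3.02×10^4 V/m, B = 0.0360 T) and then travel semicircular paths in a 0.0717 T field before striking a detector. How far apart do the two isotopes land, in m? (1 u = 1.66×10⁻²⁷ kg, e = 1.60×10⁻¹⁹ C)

Δd ≈ 0.486 m

Both emerge at v = E/B₁ = 8.39×10^5 m/s.
r = mv/(qB₂), so r₁ = 4.249 m and r₂ = 4.491 m, giving Δr = 0.243 m.
After a semicircle each ion lands a diameter 2r from the entry slit, so the separation is 2Δr = 0.486 m.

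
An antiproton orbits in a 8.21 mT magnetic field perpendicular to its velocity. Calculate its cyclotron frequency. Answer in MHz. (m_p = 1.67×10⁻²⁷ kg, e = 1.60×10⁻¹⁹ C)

f = qB/(2πm) = (1×1.60×10^-19)(8.21×10^-3) / [2π(1.67×10^-27)] = 1.25×10^5 Hz.

f ≈ 0.125 MHz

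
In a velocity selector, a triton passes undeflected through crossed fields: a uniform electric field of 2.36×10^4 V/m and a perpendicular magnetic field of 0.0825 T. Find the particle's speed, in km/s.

v ≈ 286 km/s

For zero net force, qE = qvB, so v = E/B.
v = (2.36×10^4) / (0.0825) = 2.86×10^5 m/s.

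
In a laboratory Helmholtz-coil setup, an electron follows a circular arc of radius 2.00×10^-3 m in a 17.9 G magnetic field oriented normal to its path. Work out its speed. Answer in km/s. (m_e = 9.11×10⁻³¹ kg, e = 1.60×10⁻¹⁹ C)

v ≈ 629 km/s

From qvB = mv²/r, v = qBr/m.
v = (1×1.60×10^-19)(1.79×10^-3)(2.00×10^-3) / (9.11×10^-31) = 6.29×10^5 m/s.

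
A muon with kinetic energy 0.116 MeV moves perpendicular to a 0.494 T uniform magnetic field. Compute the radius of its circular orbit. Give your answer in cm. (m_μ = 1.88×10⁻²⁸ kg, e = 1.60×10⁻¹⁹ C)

Convert the energy: K = 0.116 MeV = 1.86×10^-14 J.
v = √(2K/m) = √(2·1.86×10^-14/1.88×10^-28) = 1.41×10^7 m/s.
r = mv/(qB) = (1.88×10^-28)(1.41×10^7) / [(1×1.60×10^-19)(0.494)] = 0.0334 m.

r ≈ 3.34 cm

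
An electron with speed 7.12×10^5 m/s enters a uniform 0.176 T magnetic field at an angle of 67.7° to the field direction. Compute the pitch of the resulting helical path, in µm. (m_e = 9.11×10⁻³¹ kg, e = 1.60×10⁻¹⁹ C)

pitch ≈ 54.9 µm

The velocity component along B is v∥ = v cos67.7° = 2.70×10^5 m/s.
The cyclotron period T = 2πm/(qB) = 2.03×10^-10 s is set by m, q, B alone.
Pitch = v∥·T = (2.70×10^5)(2.03×10^-10) = 5.49×10^-5 m.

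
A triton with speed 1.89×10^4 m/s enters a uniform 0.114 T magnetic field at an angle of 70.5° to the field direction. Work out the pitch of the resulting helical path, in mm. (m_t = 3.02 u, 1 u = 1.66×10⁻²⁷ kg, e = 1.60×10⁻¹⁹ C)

The velocity component along B is v∥ = v cos70.5° = 6310 m/s.
The cyclotron period T = 2πm/(qB) = 1.73×10^-6 s is set by m, q, B alone.
Pitch = v∥·T = (6310)(1.73×10^-6) = 0.0109 m.

pitch ≈ 10.9 mm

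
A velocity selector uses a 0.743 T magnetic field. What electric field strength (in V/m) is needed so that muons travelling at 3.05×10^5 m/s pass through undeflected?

E ≈ 2.27×10^5 V/m

qE = qvB ⇒ E = vB = (3.05×10^5)(0.743) = 2.27×10^5 V/m.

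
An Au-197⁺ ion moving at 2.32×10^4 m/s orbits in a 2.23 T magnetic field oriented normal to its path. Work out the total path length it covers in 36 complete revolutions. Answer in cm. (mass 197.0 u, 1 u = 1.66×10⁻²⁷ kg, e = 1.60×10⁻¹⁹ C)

L ≈ 481 cm

r = mv/(qB) = 0.0213 m, so one revolution covers 2πr = 0.134 m.
In 36 revolutions: L = 36·2πr = 4.81 m.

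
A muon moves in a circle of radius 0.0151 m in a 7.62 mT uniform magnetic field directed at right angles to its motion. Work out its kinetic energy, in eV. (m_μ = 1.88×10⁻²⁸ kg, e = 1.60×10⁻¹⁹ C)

K ≈ 5.63 eV

v = qBr/m = (1×1.60×10^-19)(7.62×10^-3)(0.0151) / (1.88×10^-28) = 9.79×10^4 m/s.
K = ½mv² = 0.5·(1.88×10^-28)·(9.79×10^4)² = 9.01×10^-19 J = 5.63 eV.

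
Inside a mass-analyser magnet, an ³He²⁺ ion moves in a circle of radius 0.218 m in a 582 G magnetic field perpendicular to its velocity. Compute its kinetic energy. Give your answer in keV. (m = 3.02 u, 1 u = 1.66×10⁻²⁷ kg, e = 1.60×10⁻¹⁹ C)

v = qBr/m = (2×1.60×10^-19)(0.0582)(0.218) / (5.01×10^-27) = 8.10×10^5 m/s.
K = ½mv² = 0.5·(5.01×10^-27)·(8.10×10^5)² = 1.64×10^-15 J = 10.3 keV.

K ≈ 10.3 keV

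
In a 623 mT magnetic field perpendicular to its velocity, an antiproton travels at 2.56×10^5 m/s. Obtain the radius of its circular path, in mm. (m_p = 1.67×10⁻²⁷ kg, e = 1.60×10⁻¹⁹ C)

The magnetic force provides the centripetal force: qvB = mv²/r, so r = mv/(qB).
r = (1.67×10^-27 kg)(2.56×10^5 m/s) / [(1×1.60×10^-19 C)(0.623 T)] = 4.29×10^-3 m.

r ≈ 4.29 mm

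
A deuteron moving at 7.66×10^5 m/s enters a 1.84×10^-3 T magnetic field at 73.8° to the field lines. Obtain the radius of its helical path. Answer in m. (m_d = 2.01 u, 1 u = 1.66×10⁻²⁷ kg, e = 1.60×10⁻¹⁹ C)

Only the perpendicular component v⊥ = v sin73.8° = 7.36×10^5 m/s is bent by the field.
r = m v⊥ /(qB) = (3.34×10^-27)(7.36×10^5) / [(1×1.60×10^-19)(1.84×10^-3)] = 8.34 m.

r ≈ 8.34 m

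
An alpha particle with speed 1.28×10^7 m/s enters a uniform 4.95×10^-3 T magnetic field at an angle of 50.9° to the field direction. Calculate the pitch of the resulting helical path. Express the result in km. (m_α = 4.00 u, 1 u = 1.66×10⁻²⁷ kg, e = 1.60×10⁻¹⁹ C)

pitch ≈ 0.213 km

The velocity component along B is v∥ = v cos50.9° = 8.07×10^6 m/s.
The cyclotron period T = 2πm/(qB) = 2.63×10^-5 s is set by m, q, B alone.
Pitch = v∥·T = (8.07×10^6)(2.63×10^-5) = 213 m.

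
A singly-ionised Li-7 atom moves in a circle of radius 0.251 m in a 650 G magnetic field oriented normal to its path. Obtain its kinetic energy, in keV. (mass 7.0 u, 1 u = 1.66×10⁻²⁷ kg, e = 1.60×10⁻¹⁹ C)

K ≈ 1.83 keV

v = qBr/m = (1×1.60×10^-19)(0.0650)(0.251) / (1.16×10^-26) = 2.25×10^5 m/s.
K = ½mv² = 0.5·(1.16×10^-26)·(2.25×10^5)² = 2.93×10^-16 J = 1.83 keV.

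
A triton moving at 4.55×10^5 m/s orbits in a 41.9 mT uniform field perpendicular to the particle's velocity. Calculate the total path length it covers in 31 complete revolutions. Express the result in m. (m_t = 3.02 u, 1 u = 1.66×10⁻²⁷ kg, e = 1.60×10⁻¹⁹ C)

L ≈ 66.3 m

r = mv/(qB) = 0.340 m, so one revolution covers 2πr = 2.14 m.
In 31 revolutions: L = 31·2πr = 66.3 m.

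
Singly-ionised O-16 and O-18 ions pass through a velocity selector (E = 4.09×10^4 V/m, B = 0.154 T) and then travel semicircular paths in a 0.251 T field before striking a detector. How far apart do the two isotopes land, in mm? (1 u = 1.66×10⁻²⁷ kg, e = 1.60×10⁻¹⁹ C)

Both emerge at v = E/B₁ = 2.66×10^5 m/s.
r = mv/(qB₂), so r₁ = 0.1756 m and r₂ = 0.1976 m, giving Δr = 0.0220 m.
After a semicircle each ion lands a diameter 2r from the entry slit, so the separation is 2Δr = 0.0439 m.

Δd ≈ 43.9 mm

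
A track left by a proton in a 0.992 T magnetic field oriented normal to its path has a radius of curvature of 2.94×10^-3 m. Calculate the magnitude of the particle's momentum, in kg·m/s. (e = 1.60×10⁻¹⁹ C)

Since qvB = mv²/r, the momentum p = mv = qBr.
p = (1×1.60×10^-19)(0.992)(2.94×10^-3) = 4.67×10^-22 kg·m/s.

p ≈ 4.67×10^-22 kg·m/s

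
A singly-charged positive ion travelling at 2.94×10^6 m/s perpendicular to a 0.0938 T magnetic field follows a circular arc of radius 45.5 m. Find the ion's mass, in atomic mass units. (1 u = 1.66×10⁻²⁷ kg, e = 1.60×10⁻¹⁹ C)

qvB = mv²/r ⇒ m = qBr/v.
m = (1×1.60×10^-19)(0.0938)(45.5) / (2.94×10^6) = 2.32×10^-25 kg = 140 u.

m ≈ 140 u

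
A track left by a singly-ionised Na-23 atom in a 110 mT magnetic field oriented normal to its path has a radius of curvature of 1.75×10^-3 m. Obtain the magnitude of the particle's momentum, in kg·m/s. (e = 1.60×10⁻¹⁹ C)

p ≈ 3.08×10^-23 kg·m/s

Since qvB = mv²/r, the momentum p = mv = qBr.
p = (1×1.60×10^-19)(0.110)(1.75×10^-3) = 3.08×10^-23 kg·m/s.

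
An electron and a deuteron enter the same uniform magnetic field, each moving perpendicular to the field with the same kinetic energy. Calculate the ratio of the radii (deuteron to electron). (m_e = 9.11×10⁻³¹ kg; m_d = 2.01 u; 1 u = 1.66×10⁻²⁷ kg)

r = √(2mK)/(qB) ⇒ at equal K, r ∝ √m/q.
r_{deuteron}/r_{electron} = 60.5.

ratio ≈ 60.5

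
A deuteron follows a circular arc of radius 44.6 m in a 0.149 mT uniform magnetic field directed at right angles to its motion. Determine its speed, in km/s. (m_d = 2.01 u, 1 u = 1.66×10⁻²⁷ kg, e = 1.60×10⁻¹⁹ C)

From qvB = mv²/r, v = qBr/m.
v = (1×1.60×10^-19)(1.49×10^-4)(44.6) / (3.34×10^-27) = 3.19×10^5 m/s.

v ≈ 319 km/s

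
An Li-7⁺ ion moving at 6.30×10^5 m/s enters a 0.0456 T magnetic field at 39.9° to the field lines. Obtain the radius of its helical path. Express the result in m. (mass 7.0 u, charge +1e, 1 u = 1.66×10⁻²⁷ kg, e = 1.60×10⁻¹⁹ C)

r ≈ 0.644 m

Only the perpendicular component v⊥ = v sin39.9° = 4.04×10^5 m/s is bent by the field.
r = m v⊥ /(qB) = (1.16×10^-26)(4.04×10^5) / [(1×1.60×10^-19)(0.0456)] = 0.644 m.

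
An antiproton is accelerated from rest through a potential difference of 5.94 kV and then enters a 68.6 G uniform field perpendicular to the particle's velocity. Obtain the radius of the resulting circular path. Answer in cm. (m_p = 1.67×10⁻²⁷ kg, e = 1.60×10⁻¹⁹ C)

The kinetic energy gained is K = qV = (1×1.60×10^-19)(5940) = 9.50×10^-16 J.
v = √(2K/m) = 1.07×10^6 m/s.
r = mv/(qB) = (1.67×10^-27)(1.07×10^6) / [(1×1.60×10^-19)(6.86×10^-3)] = 1.62 m.

r ≈ 162 cm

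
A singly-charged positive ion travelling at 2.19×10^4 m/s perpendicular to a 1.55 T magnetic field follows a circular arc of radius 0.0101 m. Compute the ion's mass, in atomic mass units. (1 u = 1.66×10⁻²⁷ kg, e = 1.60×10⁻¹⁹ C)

qvB = mv²/r ⇒ m = qBr/v.
m = (1×1.60×10^-19)(1.55)(0.0101) / (2.19×10^4) = 1.14×10^-25 kg = 68.9 u.

m ≈ 68.9 u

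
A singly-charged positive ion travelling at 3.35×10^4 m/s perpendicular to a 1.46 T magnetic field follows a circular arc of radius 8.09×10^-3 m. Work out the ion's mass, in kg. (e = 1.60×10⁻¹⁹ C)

qvB = mv²/r ⇒ m = qBr/v.
m = (1×1.60×10^-19)(1.46)(8.09×10^-3) / (3.35×10^4) = 5.64×10^-26 kg.

m ≈ 5.64×10^-26 kg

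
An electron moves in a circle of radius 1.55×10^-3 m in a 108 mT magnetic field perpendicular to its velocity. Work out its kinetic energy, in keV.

v = qBr/m = (1×1.60×10^-19)(0.108)(1.55×10^-3) / (9.11×10^-31) = 2.94×10^7 m/s.
K = ½mv² = 0.5·(9.11×10^-31)·(2.94×10^7)² = 3.94×10^-16 J = 2.46 keV.

K ≈ 2.46 keV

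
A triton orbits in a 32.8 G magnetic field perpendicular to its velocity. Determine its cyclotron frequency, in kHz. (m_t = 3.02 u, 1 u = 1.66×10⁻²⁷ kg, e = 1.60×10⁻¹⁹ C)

f ≈ 16.7 kHz

f = qB/(2πm) = (1×1.60×10^-19)(3.28×10^-3) / [2π(5.01×10^-27)] = 1.67×10^4 Hz.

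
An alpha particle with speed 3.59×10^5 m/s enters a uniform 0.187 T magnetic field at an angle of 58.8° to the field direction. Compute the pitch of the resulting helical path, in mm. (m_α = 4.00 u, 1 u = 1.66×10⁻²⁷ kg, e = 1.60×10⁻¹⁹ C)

pitch ≈ 130 mm

The velocity component along B is v∥ = v cos58.8° = 1.86×10^5 m/s.
The cyclotron period T = 2πm/(qB) = 6.97×10^-7 s is set by m, q, B alone.
Pitch = v∥·T = (1.86×10^5)(6.97×10^-7) = 0.130 m.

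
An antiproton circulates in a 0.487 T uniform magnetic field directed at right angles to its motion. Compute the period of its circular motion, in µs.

The cyclotron period is independent of speed: T = 2πm/(qB).
T = 2π(1.67×10^-27) / [(1×1.60×10^-19)(0.487)] = 1.35×10^-7 s.

T ≈ 0.135 µs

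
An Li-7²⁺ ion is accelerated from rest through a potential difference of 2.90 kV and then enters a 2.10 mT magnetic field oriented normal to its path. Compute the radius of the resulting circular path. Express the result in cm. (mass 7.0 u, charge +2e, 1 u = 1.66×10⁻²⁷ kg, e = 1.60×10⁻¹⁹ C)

r ≈ 691 cm

The kinetic energy gained is K = qV = (2×1.60×10^-19)(2900) = 9.28×10^-16 J.
v = √(2K/m) = 4.00×10^5 m/s.
r = mv/(qB) = (1.16×10^-26)(4.00×10^5) / [(2×1.60×10^-19)(2.10×10^-3)] = 6.91 m.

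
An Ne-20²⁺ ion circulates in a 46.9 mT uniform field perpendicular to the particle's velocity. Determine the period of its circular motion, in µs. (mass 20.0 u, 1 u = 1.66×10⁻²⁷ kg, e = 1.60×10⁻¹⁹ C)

The cyclotron period is independent of speed: T = 2πm/(qB).
T = 2π(3.32×10^-26) / [(2×1.60×10^-19)(0.0469)] = 1.39×10^-5 s.

T ≈ 13.9 µs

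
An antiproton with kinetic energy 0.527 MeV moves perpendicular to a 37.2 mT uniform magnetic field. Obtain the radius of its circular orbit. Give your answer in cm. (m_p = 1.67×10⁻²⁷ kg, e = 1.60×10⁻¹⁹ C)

Convert the energy: K = 0.527 MeV = 8.43×10^-14 J.
v = √(2K/m) = √(2·8.43×10^-14/1.67×10^-27) = 1.00×10^7 m/s.
r = mv/(qB) = (1.67×10^-27)(1.00×10^7) / [(1×1.60×10^-19)(0.0372)] = 2.82 m.

r ≈ 282 cm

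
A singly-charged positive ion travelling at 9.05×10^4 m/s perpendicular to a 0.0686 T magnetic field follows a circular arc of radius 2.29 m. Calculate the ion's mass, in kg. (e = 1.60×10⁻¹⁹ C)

m ≈ 2.78×10^-25 kg

qvB = mv²/r ⇒ m = qBr/v.
m = (1×1.60×10^-19)(0.0686)(2.29) / (9.05×10^4) = 2.78×10^-25 kg.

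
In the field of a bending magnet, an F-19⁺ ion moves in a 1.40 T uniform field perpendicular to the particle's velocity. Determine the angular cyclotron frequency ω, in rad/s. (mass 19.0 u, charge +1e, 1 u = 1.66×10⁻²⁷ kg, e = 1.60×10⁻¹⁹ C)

ω ≈ 7.10×10^6 rad/s

ω = qB/m = (1×1.60×10^-19)(1.40) / (3.15×10^-26) = 7.10×10^6 rad/s.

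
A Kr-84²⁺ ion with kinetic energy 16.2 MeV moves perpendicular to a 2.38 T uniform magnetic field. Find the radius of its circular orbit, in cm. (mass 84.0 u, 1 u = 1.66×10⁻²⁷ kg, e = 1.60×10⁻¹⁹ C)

r ≈ 112 cm

Convert the energy: K = 16.2 MeV = 2.59×10^-12 J.
v = √(2K/m) = √(2·2.59×10^-12/1.39×10^-25) = 6.10×10^6 m/s.
r = mv/(qB) = (1.39×10^-25)(6.10×10^6) / [(2×1.60×10^-19)(2.38)] = 1.12 m.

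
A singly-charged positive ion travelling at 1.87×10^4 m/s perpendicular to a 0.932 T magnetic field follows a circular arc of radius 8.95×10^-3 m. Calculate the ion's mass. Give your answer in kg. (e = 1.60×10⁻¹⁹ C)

qvB = mv²/r ⇒ m = qBr/v.
m = (1×1.60×10^-19)(0.932)(8.95×10^-3) / (1.87×10^4) = 7.14×10^-26 kg.

m ≈ 7.14×10^-26 kg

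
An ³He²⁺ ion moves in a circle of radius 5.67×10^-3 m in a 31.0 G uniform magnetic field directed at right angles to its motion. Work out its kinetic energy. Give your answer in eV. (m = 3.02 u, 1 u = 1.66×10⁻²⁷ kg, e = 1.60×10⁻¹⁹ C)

v = qBr/m = (2×1.60×10^-19)(3.10×10^-3)(5.67×10^-3) / (5.01×10^-27) = 1120 m/s.
K = ½mv² = 0.5·(5.01×10^-27)·(1120)² = 3.16×10^-21 J = 0.0197 eV.

K ≈ 0.0197 eV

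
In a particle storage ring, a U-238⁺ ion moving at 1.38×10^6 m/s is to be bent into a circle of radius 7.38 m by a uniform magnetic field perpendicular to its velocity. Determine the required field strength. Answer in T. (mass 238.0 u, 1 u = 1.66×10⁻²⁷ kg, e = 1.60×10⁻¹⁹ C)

qvB = mv²/r gives B = mv/(qr).
B = (3.95×10^-25)(1.38×10^6) / [(1×1.60×10^-19)(7.38)] = 0.462 T.

B ≈ 0.462 T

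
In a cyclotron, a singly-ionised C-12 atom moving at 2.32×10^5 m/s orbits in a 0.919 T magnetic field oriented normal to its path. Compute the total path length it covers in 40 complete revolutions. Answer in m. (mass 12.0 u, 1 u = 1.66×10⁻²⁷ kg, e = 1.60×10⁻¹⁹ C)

L ≈ 7.90 m

r = mv/(qB) = 0.0314 m, so one revolution covers 2πr = 0.197 m.
In 40 revolutions: L = 40·2πr = 7.90 m.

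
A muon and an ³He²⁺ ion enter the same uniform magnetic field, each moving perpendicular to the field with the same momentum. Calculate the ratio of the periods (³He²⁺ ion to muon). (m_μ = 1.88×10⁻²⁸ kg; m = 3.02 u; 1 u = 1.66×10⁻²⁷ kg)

T = 2πm/(qB) is independent of speed, so T₂/T₁ = (m₂/q₂)/(m₁/q₁).
T_{³He²⁺ ion}/T_{muon} = (5.01×10^-27/2e) / (1.88×10^-28/1e) = 13.3.

ratio ≈ 13.3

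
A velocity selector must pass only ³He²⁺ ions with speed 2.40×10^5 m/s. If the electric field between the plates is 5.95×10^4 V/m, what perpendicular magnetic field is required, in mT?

qE = qvB ⇒ B = E/v = (5.95×10^4) / (2.40×10^5) = 0.248 T.

B ≈ 248 mT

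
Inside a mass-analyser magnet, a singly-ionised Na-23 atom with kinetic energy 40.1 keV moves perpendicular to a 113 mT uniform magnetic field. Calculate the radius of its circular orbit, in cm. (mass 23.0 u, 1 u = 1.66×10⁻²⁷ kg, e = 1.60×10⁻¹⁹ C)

Convert the energy: K = 40.1 keV = 6.42×10^-15 J.
v = √(2K/m) = √(2·6.42×10^-15/3.82×10^-26) = 5.80×10^5 m/s.
r = mv/(qB) = (3.82×10^-26)(5.80×10^5) / [(1×1.60×10^-19)(0.113)] = 1.22 m.

r ≈ 122 cm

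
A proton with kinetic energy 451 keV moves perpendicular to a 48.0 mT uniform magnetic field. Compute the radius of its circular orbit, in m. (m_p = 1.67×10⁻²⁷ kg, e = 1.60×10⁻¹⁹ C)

r ≈ 2.02 m

Convert the energy: K = 451 keV = 7.22×10^-14 J.
v = √(2K/m) = √(2·7.22×10^-14/1.67×10^-27) = 9.30×10^6 m/s.
r = mv/(qB) = (1.67×10^-27)(9.30×10^6) / [(1×1.60×10^-19)(0.0480)] = 2.02 m.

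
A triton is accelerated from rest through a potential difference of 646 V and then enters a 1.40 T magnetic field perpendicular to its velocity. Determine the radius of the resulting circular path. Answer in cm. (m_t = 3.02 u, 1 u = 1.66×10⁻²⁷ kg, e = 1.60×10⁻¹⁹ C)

The kinetic energy gained is K = qV = (1×1.60×10^-19)(646) = 1.03×10^-16 J.
v = √(2K/m) = 2.03×10^5 m/s.
r = mv/(qB) = (5.01×10^-27)(2.03×10^5) / [(1×1.60×10^-19)(1.40)] = 4.54×10^-3 m.

r ≈ 0.454 cm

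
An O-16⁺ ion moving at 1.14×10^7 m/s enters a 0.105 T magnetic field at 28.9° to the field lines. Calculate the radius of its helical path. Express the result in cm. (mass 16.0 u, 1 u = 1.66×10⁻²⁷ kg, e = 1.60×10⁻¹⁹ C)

Only the perpendicular component v⊥ = v sin28.9° = 5.51×10^6 m/s is bent by the field.
r = m v⊥ /(qB) = (2.66×10^-26)(5.51×10^6) / [(1×1.60×10^-19)(0.105)] = 8.71 m.

r ≈ 871 cm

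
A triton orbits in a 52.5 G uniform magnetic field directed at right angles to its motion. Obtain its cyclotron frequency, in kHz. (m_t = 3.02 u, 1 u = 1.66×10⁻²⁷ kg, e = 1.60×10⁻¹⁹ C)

f ≈ 26.7 kHz

f = qB/(2πm) = (1×1.60×10^-19)(5.25×10^-3) / [2π(5.01×10^-27)] = 2.67×10^4 Hz.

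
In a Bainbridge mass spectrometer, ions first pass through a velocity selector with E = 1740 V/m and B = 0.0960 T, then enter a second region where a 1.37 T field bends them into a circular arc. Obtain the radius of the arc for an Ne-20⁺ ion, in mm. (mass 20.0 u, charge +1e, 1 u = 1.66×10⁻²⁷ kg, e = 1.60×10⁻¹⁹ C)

r ≈ 2.75 mm

The selector passes v = E/B = 1740/0.0960 = 1.81×10^4 m/s.
In the deflection region, r = mv/(qB₂) = (3.32×10^-26)(1.81×10^4) / [(1×1.60×10^-19)(1.37)] = 2.75×10^-3 m.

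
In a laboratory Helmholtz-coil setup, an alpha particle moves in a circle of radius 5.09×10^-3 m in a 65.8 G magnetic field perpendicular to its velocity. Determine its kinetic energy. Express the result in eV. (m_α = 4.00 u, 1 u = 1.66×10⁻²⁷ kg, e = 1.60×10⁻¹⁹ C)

v = qBr/m = (2×1.60×10^-19)(6.58×10^-3)(5.09×10^-3) / (6.64×10^-27) = 1610 m/s.
K = ½mv² = 0.5·(6.64×10^-27)·(1610)² = 8.65×10^-21 J = 0.0541 eV.

K ≈ 0.0541 eV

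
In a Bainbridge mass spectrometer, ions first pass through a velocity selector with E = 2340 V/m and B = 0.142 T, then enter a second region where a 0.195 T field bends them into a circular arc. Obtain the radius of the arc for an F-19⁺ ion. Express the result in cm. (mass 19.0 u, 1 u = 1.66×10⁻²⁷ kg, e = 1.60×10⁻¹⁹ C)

The selector passes v = E/B = 2340/0.142 = 1.65×10^4 m/s.
In the deflection region, r = mv/(qB₂) = (3.15×10^-26)(1.65×10^4) / [(1×1.60×10^-19)(0.195)] = 0.0167 m.

r ≈ 1.67 cm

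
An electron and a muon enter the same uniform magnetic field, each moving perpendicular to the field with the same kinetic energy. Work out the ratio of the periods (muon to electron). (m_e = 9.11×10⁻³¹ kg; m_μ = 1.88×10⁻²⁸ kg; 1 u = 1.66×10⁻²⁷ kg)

T = 2πm/(qB) is independent of speed, so T₂/T₁ = (m₂/q₂)/(m₁/q₁).
T_{muon}/T_{electron} = (1.88×10^-28/1e) / (9.11×10^-31/1e) = 206.

ratio ≈ 206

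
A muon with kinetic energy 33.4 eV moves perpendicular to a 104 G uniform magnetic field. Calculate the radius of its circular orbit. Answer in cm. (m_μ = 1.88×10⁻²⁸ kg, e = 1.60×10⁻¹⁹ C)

r ≈ 2.69 cm

Convert the energy: K = 33.4 eV = 5.34×10^-18 J.
v = √(2K/m) = √(2·5.34×10^-18/1.88×10^-28) = 2.38×10^5 m/s.
r = mv/(qB) = (1.88×10^-28)(2.38×10^5) / [(1×1.60×10^-19)(0.0104)] = 0.0269 m.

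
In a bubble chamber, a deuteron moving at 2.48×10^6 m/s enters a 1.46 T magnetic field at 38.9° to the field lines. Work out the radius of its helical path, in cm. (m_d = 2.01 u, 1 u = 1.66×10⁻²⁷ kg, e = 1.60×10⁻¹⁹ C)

r ≈ 2.22 cm

Only the perpendicular component v⊥ = v sin38.9° = 1.56×10^6 m/s is bent by the field.
r = m v⊥ /(qB) = (3.34×10^-27)(1.56×10^6) / [(1×1.60×10^-19)(1.46)] = 0.0222 m.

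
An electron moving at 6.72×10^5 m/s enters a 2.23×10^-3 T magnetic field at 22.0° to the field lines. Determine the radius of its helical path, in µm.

r ≈ 643 µm

Only the perpendicular component v⊥ = v sin22.0° = 2.52×10^5 m/s is bent by the field.
r = m v⊥ /(qB) = (9.11×10^-31)(2.52×10^5) / [(1×1.60×10^-19)(2.23×10^-3)] = 6.43×10^-4 m.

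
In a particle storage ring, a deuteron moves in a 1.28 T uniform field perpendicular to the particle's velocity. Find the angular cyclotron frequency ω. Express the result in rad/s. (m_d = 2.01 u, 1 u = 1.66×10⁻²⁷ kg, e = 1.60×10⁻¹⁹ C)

ω ≈ 6.14×10^7 rad/s

ω = qB/m = (1×1.60×10^-19)(1.28) / (3.34×10^-27) = 6.14×10^7 rad/s.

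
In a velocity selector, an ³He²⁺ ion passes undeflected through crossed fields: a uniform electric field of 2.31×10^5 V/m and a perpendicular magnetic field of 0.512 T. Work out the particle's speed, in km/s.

v ≈ 451 km/s

For zero net force, qE = qvB, so v = E/B.
v = (2.31×10^5) / (0.512) = 4.51×10^5 m/s.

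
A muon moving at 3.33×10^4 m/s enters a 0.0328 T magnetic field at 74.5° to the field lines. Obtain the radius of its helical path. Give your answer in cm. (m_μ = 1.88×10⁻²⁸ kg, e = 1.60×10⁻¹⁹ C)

Only the perpendicular component v⊥ = v sin74.5° = 3.21×10^4 m/s is bent by the field.
r = m v⊥ /(qB) = (1.88×10^-28)(3.21×10^4) / [(1×1.60×10^-19)(0.0328)] = 1.15×10^-3 m.

r ≈ 0.115 cm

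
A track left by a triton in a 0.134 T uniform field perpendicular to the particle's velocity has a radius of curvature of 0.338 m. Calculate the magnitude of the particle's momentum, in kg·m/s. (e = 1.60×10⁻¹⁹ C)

p ≈ 7.25×10^-21 kg·m/s

Since qvB = mv²/r, the momentum p = mv = qBr.
p = (1×1.60×10^-19)(0.134)(0.338) = 7.25×10^-21 kg·m/s.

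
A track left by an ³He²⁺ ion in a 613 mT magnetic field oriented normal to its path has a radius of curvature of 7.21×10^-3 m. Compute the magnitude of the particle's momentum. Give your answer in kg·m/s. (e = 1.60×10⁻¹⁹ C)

p ≈ 1.41×10^-21 kg·m/s

Since qvB = mv²/r, the momentum p = mv = qBr.
p = (2×1.60×10^-19)(0.613)(7.21×10^-3) = 1.41×10^-21 kg·m/s.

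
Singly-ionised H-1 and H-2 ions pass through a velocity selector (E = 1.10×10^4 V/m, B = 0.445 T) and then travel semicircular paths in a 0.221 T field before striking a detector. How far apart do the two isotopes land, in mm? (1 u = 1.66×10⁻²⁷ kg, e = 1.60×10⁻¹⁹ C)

Both emerge at v = E/B₁ = 2.47×10^4 m/s.
r = mv/(qB₂), so r₁ = 1.16×10^-3 m and r₂ = 2.32×10^-3 m, giving Δr = 1.16×10^-3 m.
After a semicircle each ion lands a diameter 2r from the entry slit, so the separation is 2Δr = 2.32×10^-3 m.

Δd ≈ 2.32 mm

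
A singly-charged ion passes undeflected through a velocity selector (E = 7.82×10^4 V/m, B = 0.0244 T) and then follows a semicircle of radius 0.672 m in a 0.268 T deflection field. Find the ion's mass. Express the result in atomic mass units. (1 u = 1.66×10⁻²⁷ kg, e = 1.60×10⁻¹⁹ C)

m ≈ 5.42 u

v = E/B₁ = 3.20×10^6 m/s.
From r = mv/(qB₂), m = qB₂r/v = (1×1.60×10^-19)(0.268)(0.672) / (3.20×10^6) = 8.99×10^-27 kg.
In atomic mass units: m = 8.99×10^-27 / 1.66×10^-27 = 5.42 u.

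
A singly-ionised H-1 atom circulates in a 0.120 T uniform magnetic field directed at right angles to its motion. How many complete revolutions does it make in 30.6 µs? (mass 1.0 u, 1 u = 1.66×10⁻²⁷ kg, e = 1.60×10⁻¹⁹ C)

N = 56

T = 2πm/(qB) = 2π(1.66×10^-27) / [(1×1.60×10^-19)(0.120)] = 5.4323×10^-7 s.
N = t/T = 3.06×10^-5 / 5.4323×10^-7 ≈ 56.33, so 56 complete revolutions.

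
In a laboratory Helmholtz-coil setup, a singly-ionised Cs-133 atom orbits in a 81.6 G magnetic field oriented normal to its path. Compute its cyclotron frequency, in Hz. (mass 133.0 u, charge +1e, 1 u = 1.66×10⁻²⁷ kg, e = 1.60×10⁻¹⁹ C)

f = qB/(2πm) = (1×1.60×10^-19)(8.16×10^-3) / [2π(2.21×10^-25)] = 941 Hz.

f ≈ 941 Hz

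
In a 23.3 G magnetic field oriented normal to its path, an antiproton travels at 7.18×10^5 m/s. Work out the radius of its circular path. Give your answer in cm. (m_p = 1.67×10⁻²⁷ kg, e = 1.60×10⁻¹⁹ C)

r ≈ 322 cm

The magnetic force provides the centripetal force: qvB = mv²/r, so r = mv/(qB).
r = (1.67×10^-27 kg)(7.18×10^5 m/s) / [(1×1.60×10^-19 C)(2.33×10^-3 T)] = 3.22 m.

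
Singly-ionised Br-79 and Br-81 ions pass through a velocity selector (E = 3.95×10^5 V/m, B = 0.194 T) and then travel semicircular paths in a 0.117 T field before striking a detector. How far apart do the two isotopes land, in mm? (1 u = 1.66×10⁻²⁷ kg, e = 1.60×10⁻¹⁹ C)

Δd ≈ 722 mm

Both emerge at v = E/B₁ = 2.04×10^6 m/s.
r = mv/(qB₂), so r₁ = 14.263 m and r₂ = 14.625 m, giving Δr = 0.361 m.
After a semicircle each ion lands a diameter 2r from the entry slit, so the separation is 2Δr = 0.722 m.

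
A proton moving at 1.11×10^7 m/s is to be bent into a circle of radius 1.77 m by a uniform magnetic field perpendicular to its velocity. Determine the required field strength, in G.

B ≈ 655 G

qvB = mv²/r gives B = mv/(qr).
B = (1.67×10^-27)(1.11×10^7) / [(1×1.60×10^-19)(1.77)] = 0.0655 T.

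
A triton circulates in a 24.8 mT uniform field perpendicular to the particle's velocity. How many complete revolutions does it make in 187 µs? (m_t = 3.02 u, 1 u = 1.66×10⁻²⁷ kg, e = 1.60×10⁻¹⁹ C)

T = 2πm/(qB) = 2π(5.0132×10^-27) / [(1×1.60×10^-19)(0.0248)] = 7.9382×10^-6 s.
N = t/T = 1.87×10^-4 / 7.9382×10^-6 ≈ 23.56, so 23 complete revolutions.

N = 23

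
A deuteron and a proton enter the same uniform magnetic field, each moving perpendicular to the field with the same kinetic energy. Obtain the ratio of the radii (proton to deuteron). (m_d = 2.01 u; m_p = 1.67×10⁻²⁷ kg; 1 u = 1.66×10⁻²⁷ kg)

ratio ≈ 0.707

r = √(2mK)/(qB) ⇒ at equal K, r ∝ √m/q.
r_{proton}/r_{deuteron} = 0.707.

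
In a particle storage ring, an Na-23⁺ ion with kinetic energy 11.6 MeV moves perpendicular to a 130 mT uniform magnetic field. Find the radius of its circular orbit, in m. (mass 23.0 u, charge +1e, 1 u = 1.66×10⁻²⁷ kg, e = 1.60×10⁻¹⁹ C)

Convert the energy: K = 11.6 MeV = 1.86×10^-12 J.
v = √(2K/m) = √(2·1.86×10^-12/3.82×10^-26) = 9.86×10^6 m/s.
r = mv/(qB) = (3.82×10^-26)(9.86×10^6) / [(1×1.60×10^-19)(0.130)] = 18.1 m.

r ≈ 18.1 m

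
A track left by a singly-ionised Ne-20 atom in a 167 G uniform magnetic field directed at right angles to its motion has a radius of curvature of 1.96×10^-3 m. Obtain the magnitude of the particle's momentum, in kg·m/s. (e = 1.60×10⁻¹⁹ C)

p ≈ 5.24×10^-24 kg·m/s

Since qvB = mv²/r, the momentum p = mv = qBr.
p = (1×1.60×10^-19)(0.0167)(1.96×10^-3) = 5.24×10^-24 kg·m/s.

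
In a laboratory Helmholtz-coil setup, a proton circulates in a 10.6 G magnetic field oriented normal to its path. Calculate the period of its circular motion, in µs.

T ≈ 61.9 µs

The cyclotron period is independent of speed: T = 2πm/(qB).
T = 2π(1.67×10^-27) / [(1×1.60×10^-19)(1.06×10^-3)] = 6.19×10^-5 s.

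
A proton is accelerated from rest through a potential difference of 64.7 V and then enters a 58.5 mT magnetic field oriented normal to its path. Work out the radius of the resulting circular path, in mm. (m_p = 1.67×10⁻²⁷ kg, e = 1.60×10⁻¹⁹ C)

r ≈ 19.9 mm

The kinetic energy gained is K = qV = (1×1.60×10^-19)(64.7) = 1.04×10^-17 J.
v = √(2K/m) = 1.11×10^5 m/s.
r = mv/(qB) = (1.67×10^-27)(1.11×10^5) / [(1×1.60×10^-19)(0.0585)] = 0.0199 m.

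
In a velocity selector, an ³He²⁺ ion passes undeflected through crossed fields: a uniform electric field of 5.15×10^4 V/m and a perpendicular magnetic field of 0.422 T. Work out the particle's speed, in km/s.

For zero net force, qE = qvB, so v = E/B.
v = (5.15×10^4) / (0.422) = 1.22×10^5 m/s.

v ≈ 122 km/s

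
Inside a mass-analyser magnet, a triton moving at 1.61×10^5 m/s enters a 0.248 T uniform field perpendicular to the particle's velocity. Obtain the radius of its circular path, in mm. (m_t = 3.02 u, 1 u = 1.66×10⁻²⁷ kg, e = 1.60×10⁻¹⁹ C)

The magnetic force provides the centripetal force: qvB = mv²/r, so r = mv/(qB).
r = (5.01×10^-27 kg)(1.61×10^5 m/s) / [(1×1.60×10^-19 C)(0.248 T)] = 0.0203 m.

r ≈ 20.3 mm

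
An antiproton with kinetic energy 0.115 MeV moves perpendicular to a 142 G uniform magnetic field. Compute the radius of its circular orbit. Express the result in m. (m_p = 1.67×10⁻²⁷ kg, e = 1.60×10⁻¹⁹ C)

Convert the energy: K = 0.115 MeV = 1.84×10^-14 J.
v = √(2K/m) = √(2·1.84×10^-14/1.67×10^-27) = 4.69×10^6 m/s.
r = mv/(qB) = (1.67×10^-27)(4.69×10^6) / [(1×1.60×10^-19)(0.0142)] = 3.45 m.

r ≈ 3.45 m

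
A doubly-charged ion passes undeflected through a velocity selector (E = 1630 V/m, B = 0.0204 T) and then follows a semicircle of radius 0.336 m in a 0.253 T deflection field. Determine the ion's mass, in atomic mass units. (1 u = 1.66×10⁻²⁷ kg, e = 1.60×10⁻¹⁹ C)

v = E/B₁ = 7.99×10^4 m/s.
From r = mv/(qB₂), m = qB₂r/v = (2×1.60×10^-19)(0.253)(0.336) / (7.99×10^4) = 3.40×10^-25 kg.
In atomic mass units: m = 3.40×10^-25 / 1.66×10^-27 = 205 u.

m ≈ 205 u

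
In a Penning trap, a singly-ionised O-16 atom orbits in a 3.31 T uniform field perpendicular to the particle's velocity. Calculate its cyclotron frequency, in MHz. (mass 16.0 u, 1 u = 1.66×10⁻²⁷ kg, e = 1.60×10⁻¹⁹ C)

f = qB/(2πm) = (1×1.60×10^-19)(3.31) / [2π(2.66×10^-26)] = 3.17×10^6 Hz.

f ≈ 3.17 MHz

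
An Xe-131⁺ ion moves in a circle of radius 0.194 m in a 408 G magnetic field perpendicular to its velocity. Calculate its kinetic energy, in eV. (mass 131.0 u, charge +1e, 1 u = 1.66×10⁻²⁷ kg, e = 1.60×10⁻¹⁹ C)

K ≈ 23.0 eV

v = qBr/m = (1×1.60×10^-19)(0.0408)(0.194) / (2.17×10^-25) = 5820 m/s.
K = ½mv² = 0.5·(2.17×10^-25)·(5820)² = 3.69×10^-18 J = 23.0 eV.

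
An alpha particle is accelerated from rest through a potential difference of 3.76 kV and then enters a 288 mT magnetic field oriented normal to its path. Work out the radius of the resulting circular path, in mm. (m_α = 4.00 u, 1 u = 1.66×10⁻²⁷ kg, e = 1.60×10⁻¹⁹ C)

r ≈ 43.4 mm

The kinetic energy gained is K = qV = (2×1.60×10^-19)(3760) = 1.20×10^-15 J.
v = √(2K/m) = 6.02×10^5 m/s.
r = mv/(qB) = (6.64×10^-27)(6.02×10^5) / [(2×1.60×10^-19)(0.288)] = 0.0434 m.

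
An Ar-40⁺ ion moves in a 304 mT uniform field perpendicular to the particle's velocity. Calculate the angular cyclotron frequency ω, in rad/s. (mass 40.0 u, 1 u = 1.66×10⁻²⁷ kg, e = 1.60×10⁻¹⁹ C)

ω = qB/m = (1×1.60×10^-19)(0.304) / (6.64×10^-26) = 7.33×10^5 rad/s.

ω ≈ 7.33×10^5 rad/s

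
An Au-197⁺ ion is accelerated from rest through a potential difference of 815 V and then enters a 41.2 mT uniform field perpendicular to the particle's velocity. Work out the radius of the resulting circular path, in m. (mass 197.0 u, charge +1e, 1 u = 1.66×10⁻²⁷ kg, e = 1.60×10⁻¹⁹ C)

The kinetic energy gained is K = qV = (1×1.60×10^-19)(815) = 1.30×10^-16 J.
v = √(2K/m) = 2.82×10^4 m/s.
r = mv/(qB) = (3.27×10^-25)(2.82×10^4) / [(1×1.60×10^-19)(0.0412)] = 1.40 m.

r ≈ 1.40 m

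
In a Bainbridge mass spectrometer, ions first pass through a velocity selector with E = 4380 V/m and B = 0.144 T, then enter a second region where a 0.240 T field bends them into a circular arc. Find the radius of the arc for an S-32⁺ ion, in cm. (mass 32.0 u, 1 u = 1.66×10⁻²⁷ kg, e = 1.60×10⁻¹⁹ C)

The selector passes v = E/B = 4380/0.144 = 3.04×10^4 m/s.
In the deflection region, r = mv/(qB₂) = (5.31×10^-26)(3.04×10^4) / [(1×1.60×10^-19)(0.240)] = 0.0421 m.

r ≈ 4.21 cm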